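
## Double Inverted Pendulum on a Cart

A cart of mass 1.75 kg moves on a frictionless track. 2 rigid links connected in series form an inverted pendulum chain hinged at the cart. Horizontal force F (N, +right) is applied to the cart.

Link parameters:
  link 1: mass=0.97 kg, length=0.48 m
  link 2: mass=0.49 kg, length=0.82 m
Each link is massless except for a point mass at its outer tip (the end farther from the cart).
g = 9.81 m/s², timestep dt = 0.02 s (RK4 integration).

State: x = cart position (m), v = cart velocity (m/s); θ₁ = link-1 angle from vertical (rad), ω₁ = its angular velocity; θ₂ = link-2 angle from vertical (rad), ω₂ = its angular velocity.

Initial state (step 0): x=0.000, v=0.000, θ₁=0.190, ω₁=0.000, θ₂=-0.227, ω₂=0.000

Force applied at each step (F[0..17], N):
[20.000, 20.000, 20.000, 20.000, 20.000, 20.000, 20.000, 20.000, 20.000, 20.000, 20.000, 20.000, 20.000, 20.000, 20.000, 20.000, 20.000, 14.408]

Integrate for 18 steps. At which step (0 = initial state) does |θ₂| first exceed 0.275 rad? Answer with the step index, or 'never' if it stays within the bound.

Answer: 6

Derivation:
apply F[0]=+20.000 → step 1: x=0.002, v=0.195, θ₁=0.188, ω₁=-0.240, θ₂=-0.229, ω₂=-0.157
apply F[1]=+20.000 → step 2: x=0.008, v=0.392, θ₁=0.180, ω₁=-0.487, θ₂=-0.233, ω₂=-0.313
apply F[2]=+20.000 → step 3: x=0.018, v=0.590, θ₁=0.168, ω₁=-0.744, θ₂=-0.241, ω₂=-0.464
apply F[3]=+20.000 → step 4: x=0.031, v=0.792, θ₁=0.150, ω₁=-1.019, θ₂=-0.252, ω₂=-0.610
apply F[4]=+20.000 → step 5: x=0.049, v=0.999, θ₁=0.127, ω₁=-1.317, θ₂=-0.265, ω₂=-0.747
apply F[5]=+20.000 → step 6: x=0.071, v=1.210, θ₁=0.098, ω₁=-1.645, θ₂=-0.282, ω₂=-0.873
apply F[6]=+20.000 → step 7: x=0.098, v=1.428, θ₁=0.061, ω₁=-2.009, θ₂=-0.300, ω₂=-0.983
apply F[7]=+20.000 → step 8: x=0.129, v=1.651, θ₁=0.017, ω₁=-2.414, θ₂=-0.321, ω₂=-1.073
apply F[8]=+20.000 → step 9: x=0.164, v=1.881, θ₁=-0.036, ω₁=-2.863, θ₂=-0.343, ω₂=-1.141
apply F[9]=+20.000 → step 10: x=0.204, v=2.113, θ₁=-0.098, ω₁=-3.355, θ₂=-0.366, ω₂=-1.181
apply F[10]=+20.000 → step 11: x=0.248, v=2.345, θ₁=-0.170, ω₁=-3.884, θ₂=-0.390, ω₂=-1.195
apply F[11]=+20.000 → step 12: x=0.298, v=2.568, θ₁=-0.253, ω₁=-4.433, θ₂=-0.414, ω₂=-1.185
apply F[12]=+20.000 → step 13: x=0.351, v=2.773, θ₁=-0.347, ω₁=-4.976, θ₂=-0.437, ω₂=-1.165
apply F[13]=+20.000 → step 14: x=0.408, v=2.950, θ₁=-0.452, ω₁=-5.483, θ₂=-0.461, ω₂=-1.151
apply F[14]=+20.000 → step 15: x=0.469, v=3.090, θ₁=-0.566, ω₁=-5.928, θ₂=-0.484, ω₂=-1.166
apply F[15]=+20.000 → step 16: x=0.532, v=3.190, θ₁=-0.689, ω₁=-6.297, θ₂=-0.507, ω₂=-1.230
apply F[16]=+20.000 → step 17: x=0.596, v=3.249, θ₁=-0.818, ω₁=-6.592, θ₂=-0.533, ω₂=-1.356
apply F[17]=+14.408 → step 18: x=0.661, v=3.229, θ₁=-0.952, ω₁=-6.781, θ₂=-0.562, ω₂=-1.529
|θ₂| = 0.282 > 0.275 first at step 6.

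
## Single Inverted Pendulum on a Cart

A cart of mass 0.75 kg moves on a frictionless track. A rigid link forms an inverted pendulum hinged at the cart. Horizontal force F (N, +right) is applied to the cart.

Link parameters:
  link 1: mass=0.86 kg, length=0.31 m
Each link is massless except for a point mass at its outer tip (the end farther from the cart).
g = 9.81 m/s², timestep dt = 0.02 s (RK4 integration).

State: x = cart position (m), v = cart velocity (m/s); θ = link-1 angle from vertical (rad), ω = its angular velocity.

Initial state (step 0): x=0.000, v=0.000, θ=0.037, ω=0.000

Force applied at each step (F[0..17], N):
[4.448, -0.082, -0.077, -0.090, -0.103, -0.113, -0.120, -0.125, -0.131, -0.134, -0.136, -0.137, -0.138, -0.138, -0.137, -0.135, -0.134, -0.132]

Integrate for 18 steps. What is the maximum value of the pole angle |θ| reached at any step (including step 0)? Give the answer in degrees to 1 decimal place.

Answer: 2.1°

Derivation:
apply F[0]=+4.448 → step 1: x=0.001, v=0.110, θ=0.034, ω=-0.333
apply F[1]=-0.082 → step 2: x=0.003, v=0.101, θ=0.028, ω=-0.285
apply F[2]=-0.077 → step 3: x=0.005, v=0.094, θ=0.022, ω=-0.245
apply F[3]=-0.090 → step 4: x=0.007, v=0.087, θ=0.018, ω=-0.210
apply F[4]=-0.103 → step 5: x=0.009, v=0.081, θ=0.014, ω=-0.180
apply F[5]=-0.113 → step 6: x=0.010, v=0.075, θ=0.010, ω=-0.153
apply F[6]=-0.120 → step 7: x=0.012, v=0.070, θ=0.008, ω=-0.131
apply F[7]=-0.125 → step 8: x=0.013, v=0.065, θ=0.005, ω=-0.111
apply F[8]=-0.131 → step 9: x=0.014, v=0.060, θ=0.003, ω=-0.094
apply F[9]=-0.134 → step 10: x=0.015, v=0.056, θ=0.001, ω=-0.080
apply F[10]=-0.136 → step 11: x=0.016, v=0.053, θ=-0.000, ω=-0.067
apply F[11]=-0.137 → step 12: x=0.018, v=0.049, θ=-0.001, ω=-0.056
apply F[12]=-0.138 → step 13: x=0.018, v=0.046, θ=-0.002, ω=-0.047
apply F[13]=-0.138 → step 14: x=0.019, v=0.043, θ=-0.003, ω=-0.039
apply F[14]=-0.137 → step 15: x=0.020, v=0.040, θ=-0.004, ω=-0.032
apply F[15]=-0.135 → step 16: x=0.021, v=0.037, θ=-0.004, ω=-0.026
apply F[16]=-0.134 → step 17: x=0.022, v=0.035, θ=-0.005, ω=-0.021
apply F[17]=-0.132 → step 18: x=0.022, v=0.032, θ=-0.005, ω=-0.016
Max |angle| over trajectory = 0.037 rad = 2.1°.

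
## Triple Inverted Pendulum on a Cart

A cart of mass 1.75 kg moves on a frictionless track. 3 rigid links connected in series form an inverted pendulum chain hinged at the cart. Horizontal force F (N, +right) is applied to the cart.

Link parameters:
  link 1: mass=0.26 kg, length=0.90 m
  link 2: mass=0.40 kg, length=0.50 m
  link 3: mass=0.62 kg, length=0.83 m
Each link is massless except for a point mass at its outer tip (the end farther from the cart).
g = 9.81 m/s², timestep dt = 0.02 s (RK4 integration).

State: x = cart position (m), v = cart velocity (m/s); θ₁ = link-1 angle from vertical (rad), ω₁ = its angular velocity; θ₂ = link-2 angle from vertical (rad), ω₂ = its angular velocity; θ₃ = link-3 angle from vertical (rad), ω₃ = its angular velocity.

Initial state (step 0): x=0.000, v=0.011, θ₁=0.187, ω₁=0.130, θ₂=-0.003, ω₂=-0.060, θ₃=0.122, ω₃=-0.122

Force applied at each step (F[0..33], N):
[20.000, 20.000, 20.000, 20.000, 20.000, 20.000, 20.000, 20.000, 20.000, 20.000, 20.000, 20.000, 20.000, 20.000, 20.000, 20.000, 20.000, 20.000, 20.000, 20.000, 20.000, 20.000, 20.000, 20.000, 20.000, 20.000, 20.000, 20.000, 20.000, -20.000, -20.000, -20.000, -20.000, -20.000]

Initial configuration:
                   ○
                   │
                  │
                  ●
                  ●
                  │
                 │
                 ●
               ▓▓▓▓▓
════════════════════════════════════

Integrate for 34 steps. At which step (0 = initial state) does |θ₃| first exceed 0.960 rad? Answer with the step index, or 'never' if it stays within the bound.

apply F[0]=+20.000 → step 1: x=0.002, v=0.213, θ₁=0.189, ω₁=0.112, θ₂=-0.009, ω₂=-0.507, θ₃=0.120, ω₃=-0.048
apply F[1]=+20.000 → step 2: x=0.009, v=0.415, θ₁=0.191, ω₁=0.097, θ₂=-0.023, ω₂=-0.968, θ₃=0.120, ω₃=0.029
apply F[2]=+20.000 → step 3: x=0.019, v=0.618, θ₁=0.193, ω₁=0.084, θ₂=-0.047, ω₂=-1.446, θ₃=0.121, ω₃=0.110
apply F[3]=+20.000 → step 4: x=0.033, v=0.824, θ₁=0.195, ω₁=0.067, θ₂=-0.081, ω₂=-1.936, θ₃=0.125, ω₃=0.195
apply F[4]=+20.000 → step 5: x=0.052, v=1.032, θ₁=0.196, ω₁=0.039, θ₂=-0.125, ω₂=-2.427, θ₃=0.129, ω₃=0.280
apply F[5]=+20.000 → step 6: x=0.075, v=1.244, θ₁=0.196, ω₁=-0.010, θ₂=-0.178, ω₂=-2.898, θ₃=0.136, ω₃=0.360
apply F[6]=+20.000 → step 7: x=0.102, v=1.459, θ₁=0.195, ω₁=-0.091, θ₂=-0.241, ω₂=-3.330, θ₃=0.144, ω₃=0.428
apply F[7]=+20.000 → step 8: x=0.133, v=1.677, θ₁=0.192, ω₁=-0.207, θ₂=-0.311, ω₂=-3.713, θ₃=0.153, ω₃=0.479
apply F[8]=+20.000 → step 9: x=0.169, v=1.897, θ₁=0.187, ω₁=-0.363, θ₂=-0.389, ω₂=-4.043, θ₃=0.163, ω₃=0.508
apply F[9]=+20.000 → step 10: x=0.209, v=2.119, θ₁=0.178, ω₁=-0.557, θ₂=-0.472, ω₂=-4.323, θ₃=0.173, ω₃=0.514
apply F[10]=+20.000 → step 11: x=0.253, v=2.343, θ₁=0.164, ω₁=-0.787, θ₂=-0.561, ω₂=-4.558, θ₃=0.183, ω₃=0.497
apply F[11]=+20.000 → step 12: x=0.303, v=2.568, θ₁=0.146, ω₁=-1.053, θ₂=-0.655, ω₂=-4.754, θ₃=0.193, ω₃=0.459
apply F[12]=+20.000 → step 13: x=0.356, v=2.793, θ₁=0.122, ω₁=-1.353, θ₂=-0.751, ω₂=-4.912, θ₃=0.201, ω₃=0.399
apply F[13]=+20.000 → step 14: x=0.414, v=3.020, θ₁=0.092, ω₁=-1.685, θ₂=-0.851, ω₂=-5.032, θ₃=0.208, ω₃=0.320
apply F[14]=+20.000 → step 15: x=0.477, v=3.248, θ₁=0.054, ω₁=-2.048, θ₂=-0.952, ω₂=-5.107, θ₃=0.214, ω₃=0.223
apply F[15]=+20.000 → step 16: x=0.544, v=3.476, θ₁=0.009, ω₁=-2.441, θ₂=-1.055, ω₂=-5.127, θ₃=0.217, ω₃=0.111
apply F[16]=+20.000 → step 17: x=0.616, v=3.705, θ₁=-0.044, ω₁=-2.859, θ₂=-1.157, ω₂=-5.080, θ₃=0.218, ω₃=-0.013
apply F[17]=+20.000 → step 18: x=0.692, v=3.933, θ₁=-0.105, ω₁=-3.298, θ₂=-1.257, ω₂=-4.945, θ₃=0.217, ω₃=-0.144
apply F[18]=+20.000 → step 19: x=0.773, v=4.159, θ₁=-0.176, ω₁=-3.753, θ₂=-1.354, ω₂=-4.700, θ₃=0.212, ω₃=-0.279
apply F[19]=+20.000 → step 20: x=0.859, v=4.381, θ₁=-0.255, ω₁=-4.216, θ₂=-1.444, ω₂=-4.321, θ₃=0.206, ω₃=-0.413
apply F[20]=+20.000 → step 21: x=0.949, v=4.596, θ₁=-0.344, ω₁=-4.682, θ₂=-1.526, ω₂=-3.784, θ₃=0.196, ω₃=-0.543
apply F[21]=+20.000 → step 22: x=1.043, v=4.802, θ₁=-0.443, ω₁=-5.148, θ₂=-1.595, ω₂=-3.067, θ₃=0.184, ω₃=-0.672
apply F[22]=+20.000 → step 23: x=1.141, v=4.994, θ₁=-0.550, ω₁=-5.619, θ₂=-1.647, ω₂=-2.154, θ₃=0.169, ω₃=-0.809
apply F[23]=+20.000 → step 24: x=1.242, v=5.166, θ₁=-0.667, ω₁=-6.109, θ₂=-1.679, ω₂=-1.028, θ₃=0.151, ω₃=-0.973
apply F[24]=+20.000 → step 25: x=1.347, v=5.309, θ₁=-0.795, ω₁=-6.650, θ₂=-1.687, ω₂=0.334, θ₃=0.130, ω₃=-1.205
apply F[25]=+20.000 → step 26: x=1.454, v=5.406, θ₁=-0.934, ω₁=-7.285, θ₂=-1.664, ω₂=1.968, θ₃=0.102, ω₃=-1.584
apply F[26]=+20.000 → step 27: x=1.563, v=5.423, θ₁=-1.087, ω₁=-8.047, θ₂=-1.606, ω₂=3.894, θ₃=0.064, ω₃=-2.267
apply F[27]=+20.000 → step 28: x=1.670, v=5.299, θ₁=-1.256, ω₁=-8.846, θ₂=-1.507, ω₂=5.938, θ₃=0.008, ω₃=-3.513
apply F[28]=+20.000 → step 29: x=1.773, v=5.001, θ₁=-1.438, ω₁=-9.230, θ₂=-1.373, ω₂=7.307, θ₃=-0.081, ω₃=-5.443
apply F[29]=-20.000 → step 30: x=1.867, v=4.321, θ₁=-1.620, ω₁=-8.833, θ₂=-1.225, ω₂=7.330, θ₃=-0.207, ω₃=-7.098
apply F[30]=-20.000 → step 31: x=1.947, v=3.738, θ₁=-1.789, ω₁=-8.003, θ₂=-1.085, ω₂=6.520, θ₃=-0.362, ω₃=-8.279
apply F[31]=-20.000 → step 32: x=2.017, v=3.273, θ₁=-1.940, ω₁=-7.101, θ₂=-0.966, ω₂=5.432, θ₃=-0.534, ω₃=-8.936
apply F[32]=-20.000 → step 33: x=2.079, v=2.896, θ₁=-2.073, ω₁=-6.298, θ₂=-0.869, ω₂=4.222, θ₃=-0.716, ω₃=-9.209
apply F[33]=-20.000 → step 34: x=2.133, v=2.576, θ₁=-2.193, ω₁=-5.666, θ₂=-0.798, ω₂=2.882, θ₃=-0.901, ω₃=-9.229
max |θ₃| = 0.901 ≤ 0.960 over all 35 states.

Answer: never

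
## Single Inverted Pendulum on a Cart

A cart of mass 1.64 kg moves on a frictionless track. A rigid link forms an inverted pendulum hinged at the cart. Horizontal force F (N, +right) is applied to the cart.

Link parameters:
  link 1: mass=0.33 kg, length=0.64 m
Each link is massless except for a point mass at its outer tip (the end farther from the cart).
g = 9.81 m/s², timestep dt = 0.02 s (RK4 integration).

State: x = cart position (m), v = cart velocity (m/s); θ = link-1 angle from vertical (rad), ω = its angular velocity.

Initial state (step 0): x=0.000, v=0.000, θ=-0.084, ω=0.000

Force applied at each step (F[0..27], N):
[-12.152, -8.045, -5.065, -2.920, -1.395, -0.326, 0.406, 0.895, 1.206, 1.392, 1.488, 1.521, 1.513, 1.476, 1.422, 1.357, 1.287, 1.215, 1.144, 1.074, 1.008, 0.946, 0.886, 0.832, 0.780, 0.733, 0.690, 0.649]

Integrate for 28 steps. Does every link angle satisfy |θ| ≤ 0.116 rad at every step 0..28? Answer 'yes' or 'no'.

Answer: yes

Derivation:
apply F[0]=-12.152 → step 1: x=-0.001, v=-0.145, θ=-0.082, ω=0.200
apply F[1]=-8.045 → step 2: x=-0.005, v=-0.240, θ=-0.077, ω=0.323
apply F[2]=-5.065 → step 3: x=-0.011, v=-0.298, θ=-0.070, ω=0.392
apply F[3]=-2.920 → step 4: x=-0.017, v=-0.331, θ=-0.061, ω=0.424
apply F[4]=-1.395 → step 5: x=-0.024, v=-0.346, θ=-0.053, ω=0.429
apply F[5]=-0.326 → step 6: x=-0.031, v=-0.348, θ=-0.044, ω=0.418
apply F[6]=+0.406 → step 7: x=-0.038, v=-0.342, θ=-0.036, ω=0.395
apply F[7]=+0.895 → step 8: x=-0.044, v=-0.330, θ=-0.029, ω=0.366
apply F[8]=+1.206 → step 9: x=-0.051, v=-0.314, θ=-0.022, ω=0.334
apply F[9]=+1.392 → step 10: x=-0.057, v=-0.296, θ=-0.015, ω=0.301
apply F[10]=+1.488 → step 11: x=-0.063, v=-0.278, θ=-0.010, ω=0.268
apply F[11]=+1.521 → step 12: x=-0.068, v=-0.259, θ=-0.005, ω=0.236
apply F[12]=+1.513 → step 13: x=-0.073, v=-0.240, θ=-0.000, ω=0.206
apply F[13]=+1.476 → step 14: x=-0.078, v=-0.222, θ=0.004, ω=0.179
apply F[14]=+1.422 → step 15: x=-0.082, v=-0.205, θ=0.007, ω=0.154
apply F[15]=+1.357 → step 16: x=-0.086, v=-0.189, θ=0.010, ω=0.131
apply F[16]=+1.287 → step 17: x=-0.089, v=-0.174, θ=0.012, ω=0.110
apply F[17]=+1.215 → step 18: x=-0.093, v=-0.159, θ=0.014, ω=0.092
apply F[18]=+1.144 → step 19: x=-0.096, v=-0.146, θ=0.016, ω=0.076
apply F[19]=+1.074 → step 20: x=-0.099, v=-0.134, θ=0.017, ω=0.062
apply F[20]=+1.008 → step 21: x=-0.101, v=-0.122, θ=0.018, ω=0.049
apply F[21]=+0.946 → step 22: x=-0.103, v=-0.111, θ=0.019, ω=0.038
apply F[22]=+0.886 → step 23: x=-0.106, v=-0.101, θ=0.020, ω=0.028
apply F[23]=+0.832 → step 24: x=-0.108, v=-0.092, θ=0.020, ω=0.020
apply F[24]=+0.780 → step 25: x=-0.109, v=-0.083, θ=0.021, ω=0.012
apply F[25]=+0.733 → step 26: x=-0.111, v=-0.075, θ=0.021, ω=0.006
apply F[26]=+0.690 → step 27: x=-0.112, v=-0.067, θ=0.021, ω=0.001
apply F[27]=+0.649 → step 28: x=-0.114, v=-0.060, θ=0.021, ω=-0.004
Max |angle| over trajectory = 0.084 rad; bound = 0.116 → within bound.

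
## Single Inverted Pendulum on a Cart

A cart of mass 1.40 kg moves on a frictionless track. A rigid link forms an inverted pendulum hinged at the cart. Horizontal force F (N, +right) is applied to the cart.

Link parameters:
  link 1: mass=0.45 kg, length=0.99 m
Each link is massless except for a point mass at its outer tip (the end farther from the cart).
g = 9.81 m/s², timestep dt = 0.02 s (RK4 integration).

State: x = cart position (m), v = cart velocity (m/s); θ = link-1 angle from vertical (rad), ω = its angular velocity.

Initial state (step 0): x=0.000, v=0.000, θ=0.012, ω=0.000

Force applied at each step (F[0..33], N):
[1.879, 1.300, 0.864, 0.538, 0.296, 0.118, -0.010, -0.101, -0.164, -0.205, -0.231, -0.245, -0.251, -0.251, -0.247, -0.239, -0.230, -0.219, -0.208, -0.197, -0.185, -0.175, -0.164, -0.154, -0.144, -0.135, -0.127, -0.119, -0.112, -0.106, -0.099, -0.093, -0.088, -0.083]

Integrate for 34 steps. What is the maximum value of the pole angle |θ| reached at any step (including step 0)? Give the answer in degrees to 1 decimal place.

Answer: 0.7°

Derivation:
apply F[0]=+1.879 → step 1: x=0.000, v=0.026, θ=0.012, ω=-0.024
apply F[1]=+1.300 → step 2: x=0.001, v=0.044, θ=0.011, ω=-0.040
apply F[2]=+0.864 → step 3: x=0.002, v=0.056, θ=0.010, ω=-0.049
apply F[3]=+0.538 → step 4: x=0.003, v=0.063, θ=0.009, ω=-0.055
apply F[4]=+0.296 → step 5: x=0.004, v=0.066, θ=0.008, ω=-0.057
apply F[5]=+0.118 → step 6: x=0.006, v=0.068, θ=0.007, ω=-0.056
apply F[6]=-0.010 → step 7: x=0.007, v=0.067, θ=0.006, ω=-0.055
apply F[7]=-0.101 → step 8: x=0.008, v=0.065, θ=0.005, ω=-0.052
apply F[8]=-0.164 → step 9: x=0.010, v=0.063, θ=0.004, ω=-0.048
apply F[9]=-0.205 → step 10: x=0.011, v=0.060, θ=0.003, ω=-0.044
apply F[10]=-0.231 → step 11: x=0.012, v=0.056, θ=0.002, ω=-0.040
apply F[11]=-0.245 → step 12: x=0.013, v=0.052, θ=0.001, ω=-0.036
apply F[12]=-0.251 → step 13: x=0.014, v=0.049, θ=0.001, ω=-0.033
apply F[13]=-0.251 → step 14: x=0.015, v=0.045, θ=-0.000, ω=-0.029
apply F[14]=-0.247 → step 15: x=0.016, v=0.042, θ=-0.001, ω=-0.025
apply F[15]=-0.239 → step 16: x=0.017, v=0.038, θ=-0.001, ω=-0.022
apply F[16]=-0.230 → step 17: x=0.018, v=0.035, θ=-0.002, ω=-0.019
apply F[17]=-0.219 → step 18: x=0.018, v=0.032, θ=-0.002, ω=-0.017
apply F[18]=-0.208 → step 19: x=0.019, v=0.029, θ=-0.002, ω=-0.014
apply F[19]=-0.197 → step 20: x=0.019, v=0.027, θ=-0.002, ω=-0.012
apply F[20]=-0.185 → step 21: x=0.020, v=0.024, θ=-0.003, ω=-0.010
apply F[21]=-0.175 → step 22: x=0.020, v=0.022, θ=-0.003, ω=-0.008
apply F[22]=-0.164 → step 23: x=0.021, v=0.020, θ=-0.003, ω=-0.006
apply F[23]=-0.154 → step 24: x=0.021, v=0.018, θ=-0.003, ω=-0.005
apply F[24]=-0.144 → step 25: x=0.021, v=0.016, θ=-0.003, ω=-0.004
apply F[25]=-0.135 → step 26: x=0.022, v=0.014, θ=-0.003, ω=-0.003
apply F[26]=-0.127 → step 27: x=0.022, v=0.012, θ=-0.003, ω=-0.002
apply F[27]=-0.119 → step 28: x=0.022, v=0.011, θ=-0.003, ω=-0.001
apply F[28]=-0.112 → step 29: x=0.022, v=0.010, θ=-0.003, ω=-0.000
apply F[29]=-0.106 → step 30: x=0.023, v=0.008, θ=-0.003, ω=0.001
apply F[30]=-0.099 → step 31: x=0.023, v=0.007, θ=-0.003, ω=0.001
apply F[31]=-0.093 → step 32: x=0.023, v=0.006, θ=-0.003, ω=0.002
apply F[32]=-0.088 → step 33: x=0.023, v=0.005, θ=-0.003, ω=0.002
apply F[33]=-0.083 → step 34: x=0.023, v=0.004, θ=-0.003, ω=0.003
Max |angle| over trajectory = 0.012 rad = 0.7°.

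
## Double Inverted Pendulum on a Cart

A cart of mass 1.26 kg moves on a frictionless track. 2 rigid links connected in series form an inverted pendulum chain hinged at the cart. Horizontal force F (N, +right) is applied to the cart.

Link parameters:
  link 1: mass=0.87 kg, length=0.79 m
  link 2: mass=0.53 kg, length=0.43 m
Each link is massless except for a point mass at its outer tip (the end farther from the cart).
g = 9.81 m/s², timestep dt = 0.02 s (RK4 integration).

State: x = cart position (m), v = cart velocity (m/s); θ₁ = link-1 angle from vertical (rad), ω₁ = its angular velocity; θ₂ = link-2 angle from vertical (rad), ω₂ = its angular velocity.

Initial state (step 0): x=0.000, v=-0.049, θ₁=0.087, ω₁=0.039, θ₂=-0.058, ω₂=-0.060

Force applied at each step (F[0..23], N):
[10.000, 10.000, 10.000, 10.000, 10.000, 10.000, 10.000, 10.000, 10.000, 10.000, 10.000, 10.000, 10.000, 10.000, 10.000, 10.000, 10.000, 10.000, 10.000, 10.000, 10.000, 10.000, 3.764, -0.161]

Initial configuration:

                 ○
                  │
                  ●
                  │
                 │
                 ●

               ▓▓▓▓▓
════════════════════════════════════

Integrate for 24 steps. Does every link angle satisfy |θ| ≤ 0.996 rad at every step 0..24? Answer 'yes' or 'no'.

apply F[0]=+10.000 → step 1: x=0.000, v=0.090, θ₁=0.086, ω₁=-0.092, θ₂=-0.060, ω₂=-0.171
apply F[1]=+10.000 → step 2: x=0.004, v=0.229, θ₁=0.083, ω₁=-0.224, θ₂=-0.065, ω₂=-0.284
apply F[2]=+10.000 → step 3: x=0.010, v=0.370, θ₁=0.077, ω₁=-0.358, θ₂=-0.072, ω₂=-0.396
apply F[3]=+10.000 → step 4: x=0.018, v=0.512, θ₁=0.069, ω₁=-0.498, θ₂=-0.081, ω₂=-0.507
apply F[4]=+10.000 → step 5: x=0.030, v=0.657, θ₁=0.058, ω₁=-0.643, θ₂=-0.092, ω₂=-0.617
apply F[5]=+10.000 → step 6: x=0.045, v=0.805, θ₁=0.043, ω₁=-0.796, θ₂=-0.105, ω₂=-0.723
apply F[6]=+10.000 → step 7: x=0.062, v=0.957, θ₁=0.026, ω₁=-0.959, θ₂=-0.121, ω₂=-0.825
apply F[7]=+10.000 → step 8: x=0.083, v=1.113, θ₁=0.005, ω₁=-1.133, θ₂=-0.138, ω₂=-0.920
apply F[8]=+10.000 → step 9: x=0.107, v=1.273, θ₁=-0.020, ω₁=-1.320, θ₂=-0.158, ω₂=-1.007
apply F[9]=+10.000 → step 10: x=0.134, v=1.437, θ₁=-0.048, ω₁=-1.521, θ₂=-0.179, ω₂=-1.084
apply F[10]=+10.000 → step 11: x=0.164, v=1.606, θ₁=-0.081, ω₁=-1.737, θ₂=-0.201, ω₂=-1.149
apply F[11]=+10.000 → step 12: x=0.198, v=1.777, θ₁=-0.118, ω₁=-1.968, θ₂=-0.224, ω₂=-1.199
apply F[12]=+10.000 → step 13: x=0.235, v=1.951, θ₁=-0.160, ω₁=-2.213, θ₂=-0.249, ω₂=-1.235
apply F[13]=+10.000 → step 14: x=0.276, v=2.123, θ₁=-0.206, ω₁=-2.469, θ₂=-0.274, ω₂=-1.256
apply F[14]=+10.000 → step 15: x=0.320, v=2.292, θ₁=-0.258, ω₁=-2.733, θ₂=-0.299, ω₂=-1.264
apply F[15]=+10.000 → step 16: x=0.368, v=2.453, θ₁=-0.316, ω₁=-2.999, θ₂=-0.324, ω₂=-1.265
apply F[16]=+10.000 → step 17: x=0.418, v=2.602, θ₁=-0.378, ω₁=-3.260, θ₂=-0.349, ω₂=-1.266
apply F[17]=+10.000 → step 18: x=0.472, v=2.734, θ₁=-0.446, ω₁=-3.510, θ₂=-0.375, ω₂=-1.278
apply F[18]=+10.000 → step 19: x=0.528, v=2.846, θ₁=-0.519, ω₁=-3.743, θ₂=-0.401, ω₂=-1.310
apply F[19]=+10.000 → step 20: x=0.585, v=2.934, θ₁=-0.596, ω₁=-3.956, θ₂=-0.428, ω₂=-1.374
apply F[20]=+10.000 → step 21: x=0.645, v=2.999, θ₁=-0.677, ω₁=-4.146, θ₂=-0.456, ω₂=-1.477
apply F[21]=+10.000 → step 22: x=0.705, v=3.038, θ₁=-0.761, ω₁=-4.315, θ₂=-0.487, ω₂=-1.627
apply F[22]=+3.764 → step 23: x=0.766, v=2.991, θ₁=-0.849, ω₁=-4.420, θ₂=-0.521, ω₂=-1.775
apply F[23]=-0.161 → step 24: x=0.824, v=2.890, θ₁=-0.938, ω₁=-4.500, θ₂=-0.558, ω₂=-1.923
Max |angle| over trajectory = 0.938 rad; bound = 0.996 → within bound.

Answer: yes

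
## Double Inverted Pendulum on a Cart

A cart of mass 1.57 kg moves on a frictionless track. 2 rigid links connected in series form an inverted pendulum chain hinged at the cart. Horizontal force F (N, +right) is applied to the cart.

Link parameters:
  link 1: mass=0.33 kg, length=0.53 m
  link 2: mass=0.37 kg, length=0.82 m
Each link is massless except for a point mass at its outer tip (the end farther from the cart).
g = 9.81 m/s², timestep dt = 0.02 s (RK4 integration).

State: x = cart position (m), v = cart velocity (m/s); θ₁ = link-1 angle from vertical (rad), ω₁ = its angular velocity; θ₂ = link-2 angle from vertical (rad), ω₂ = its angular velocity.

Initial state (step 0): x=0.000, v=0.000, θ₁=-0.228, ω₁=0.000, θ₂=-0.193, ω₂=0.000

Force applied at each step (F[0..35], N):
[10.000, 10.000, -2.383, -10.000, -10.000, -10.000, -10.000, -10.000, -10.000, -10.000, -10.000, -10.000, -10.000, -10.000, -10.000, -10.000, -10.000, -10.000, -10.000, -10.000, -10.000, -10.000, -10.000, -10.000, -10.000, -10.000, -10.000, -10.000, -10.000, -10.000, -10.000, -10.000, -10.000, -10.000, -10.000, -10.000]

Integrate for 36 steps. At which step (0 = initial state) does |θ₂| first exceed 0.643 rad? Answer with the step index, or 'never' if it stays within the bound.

apply F[0]=+10.000 → step 1: x=0.001, v=0.143, θ₁=-0.232, ω₁=-0.360, θ₂=-0.193, ω₂=0.015
apply F[1]=+10.000 → step 2: x=0.006, v=0.287, θ₁=-0.242, ω₁=-0.724, θ₂=-0.192, ω₂=0.032
apply F[2]=-2.383 → step 3: x=0.011, v=0.277, θ₁=-0.258, ω₁=-0.820, θ₂=-0.191, ω₂=0.060
apply F[3]=-10.000 → step 4: x=0.016, v=0.174, θ₁=-0.274, ω₁=-0.762, θ₂=-0.190, ω₂=0.100
apply F[4]=-10.000 → step 5: x=0.018, v=0.072, θ₁=-0.288, ω₁=-0.722, θ₂=-0.187, ω₂=0.150
apply F[5]=-10.000 → step 6: x=0.019, v=-0.028, θ₁=-0.303, ω₁=-0.696, θ₂=-0.184, ω₂=0.209
apply F[6]=-10.000 → step 7: x=0.017, v=-0.127, θ₁=-0.316, ω₁=-0.686, θ₂=-0.179, ω₂=0.278
apply F[7]=-10.000 → step 8: x=0.014, v=-0.225, θ₁=-0.330, ω₁=-0.691, θ₂=-0.173, ω₂=0.356
apply F[8]=-10.000 → step 9: x=0.008, v=-0.323, θ₁=-0.344, ω₁=-0.712, θ₂=-0.165, ω₂=0.445
apply F[9]=-10.000 → step 10: x=0.001, v=-0.419, θ₁=-0.359, ω₁=-0.747, θ₂=-0.155, ω₂=0.544
apply F[10]=-10.000 → step 11: x=-0.009, v=-0.515, θ₁=-0.374, ω₁=-0.798, θ₂=-0.143, ω₂=0.654
apply F[11]=-10.000 → step 12: x=-0.020, v=-0.610, θ₁=-0.391, ω₁=-0.864, θ₂=-0.129, ω₂=0.776
apply F[12]=-10.000 → step 13: x=-0.033, v=-0.705, θ₁=-0.409, ω₁=-0.944, θ₂=-0.112, ω₂=0.909
apply F[13]=-10.000 → step 14: x=-0.048, v=-0.800, θ₁=-0.429, ω₁=-1.039, θ₂=-0.092, ω₂=1.054
apply F[14]=-10.000 → step 15: x=-0.065, v=-0.895, θ₁=-0.450, ω₁=-1.146, θ₂=-0.069, ω₂=1.209
apply F[15]=-10.000 → step 16: x=-0.084, v=-0.990, θ₁=-0.474, ω₁=-1.263, θ₂=-0.044, ω₂=1.374
apply F[16]=-10.000 → step 17: x=-0.105, v=-1.086, θ₁=-0.501, ω₁=-1.386, θ₂=-0.014, ω₂=1.546
apply F[17]=-10.000 → step 18: x=-0.127, v=-1.183, θ₁=-0.530, ω₁=-1.513, θ₂=0.018, ω₂=1.722
apply F[18]=-10.000 → step 19: x=-0.152, v=-1.281, θ₁=-0.561, ω₁=-1.640, θ₂=0.054, ω₂=1.901
apply F[19]=-10.000 → step 20: x=-0.178, v=-1.381, θ₁=-0.596, ω₁=-1.761, θ₂=0.094, ω₂=2.080
apply F[20]=-10.000 → step 21: x=-0.207, v=-1.482, θ₁=-0.632, ω₁=-1.874, θ₂=0.138, ω₂=2.256
apply F[21]=-10.000 → step 22: x=-0.238, v=-1.585, θ₁=-0.670, ω₁=-1.977, θ₂=0.184, ω₂=2.428
apply F[22]=-10.000 → step 23: x=-0.271, v=-1.689, θ₁=-0.711, ω₁=-2.066, θ₂=0.235, ω₂=2.596
apply F[23]=-10.000 → step 24: x=-0.305, v=-1.793, θ₁=-0.753, ω₁=-2.141, θ₂=0.288, ω₂=2.760
apply F[24]=-10.000 → step 25: x=-0.342, v=-1.899, θ₁=-0.796, ω₁=-2.201, θ₂=0.345, ω₂=2.921
apply F[25]=-10.000 → step 26: x=-0.381, v=-2.005, θ₁=-0.841, ω₁=-2.246, θ₂=0.405, ω₂=3.080
apply F[26]=-10.000 → step 27: x=-0.422, v=-2.110, θ₁=-0.886, ω₁=-2.275, θ₂=0.468, ω₂=3.239
apply F[27]=-10.000 → step 28: x=-0.466, v=-2.216, θ₁=-0.932, ω₁=-2.289, θ₂=0.535, ω₂=3.402
apply F[28]=-10.000 → step 29: x=-0.511, v=-2.319, θ₁=-0.978, ω₁=-2.286, θ₂=0.604, ω₂=3.569
apply F[29]=-10.000 → step 30: x=-0.558, v=-2.421, θ₁=-1.023, ω₁=-2.265, θ₂=0.678, ω₂=3.746
apply F[30]=-10.000 → step 31: x=-0.608, v=-2.520, θ₁=-1.068, ω₁=-2.226, θ₂=0.754, ω₂=3.935
apply F[31]=-10.000 → step 32: x=-0.659, v=-2.614, θ₁=-1.112, ω₁=-2.167, θ₂=0.835, ω₂=4.139
apply F[32]=-10.000 → step 33: x=-0.712, v=-2.703, θ₁=-1.155, ω₁=-2.087, θ₂=0.920, ω₂=4.361
apply F[33]=-10.000 → step 34: x=-0.767, v=-2.785, θ₁=-1.195, ω₁=-1.986, θ₂=1.010, ω₂=4.604
apply F[34]=-10.000 → step 35: x=-0.824, v=-2.856, θ₁=-1.234, ω₁=-1.867, θ₂=1.104, ω₂=4.868
apply F[35]=-10.000 → step 36: x=-0.881, v=-2.915, θ₁=-1.270, ω₁=-1.739, θ₂=1.204, ω₂=5.149
|θ₂| = 0.678 > 0.643 first at step 30.

Answer: 30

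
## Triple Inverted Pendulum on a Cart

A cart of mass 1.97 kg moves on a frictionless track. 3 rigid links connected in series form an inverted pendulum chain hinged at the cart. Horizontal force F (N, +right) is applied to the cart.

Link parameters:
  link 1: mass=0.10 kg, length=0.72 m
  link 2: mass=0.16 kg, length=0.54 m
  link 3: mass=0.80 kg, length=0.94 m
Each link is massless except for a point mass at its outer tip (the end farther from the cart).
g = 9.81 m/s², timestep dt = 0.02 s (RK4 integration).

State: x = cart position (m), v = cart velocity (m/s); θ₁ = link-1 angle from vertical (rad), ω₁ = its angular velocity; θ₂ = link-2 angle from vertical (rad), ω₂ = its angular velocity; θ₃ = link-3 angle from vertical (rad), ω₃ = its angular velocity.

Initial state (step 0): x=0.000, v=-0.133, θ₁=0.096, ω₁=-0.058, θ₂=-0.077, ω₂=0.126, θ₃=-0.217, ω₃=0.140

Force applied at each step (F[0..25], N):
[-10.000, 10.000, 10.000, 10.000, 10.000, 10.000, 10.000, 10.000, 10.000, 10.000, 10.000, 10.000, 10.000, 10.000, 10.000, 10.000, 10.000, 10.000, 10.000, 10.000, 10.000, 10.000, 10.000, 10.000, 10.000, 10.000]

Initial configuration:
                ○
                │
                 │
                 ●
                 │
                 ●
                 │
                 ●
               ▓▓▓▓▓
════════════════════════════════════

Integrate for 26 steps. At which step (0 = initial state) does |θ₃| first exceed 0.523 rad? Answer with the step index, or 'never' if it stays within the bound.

Answer: 26

Derivation:
apply F[0]=-10.000 → step 1: x=-0.004, v=-0.242, θ₁=0.100, ω₁=0.420, θ₂=-0.077, ω₂=-0.162, θ₃=-0.215, ω₃=0.024
apply F[1]=+10.000 → step 2: x=-0.008, v=-0.148, θ₁=0.110, ω₁=0.658, θ₂=-0.084, ω₂=-0.503, θ₃=-0.216, ω₃=-0.095
apply F[2]=+10.000 → step 3: x=-0.010, v=-0.055, θ₁=0.126, ω₁=0.907, θ₂=-0.098, ω₂=-0.882, θ₃=-0.219, ω₃=-0.197
apply F[3]=+10.000 → step 4: x=-0.010, v=0.039, θ₁=0.147, ω₁=1.156, θ₂=-0.119, ω₂=-1.298, θ₃=-0.224, ω₃=-0.274
apply F[4]=+10.000 → step 5: x=-0.008, v=0.133, θ₁=0.172, ω₁=1.384, θ₂=-0.150, ω₂=-1.728, θ₃=-0.230, ω₃=-0.323
apply F[5]=+10.000 → step 6: x=-0.005, v=0.228, θ₁=0.202, ω₁=1.571, θ₂=-0.189, ω₂=-2.140, θ₃=-0.237, ω₃=-0.347
apply F[6]=+10.000 → step 7: x=0.001, v=0.324, θ₁=0.235, ω₁=1.702, θ₂=-0.235, ω₂=-2.509, θ₃=-0.244, ω₃=-0.354
apply F[7]=+10.000 → step 8: x=0.008, v=0.421, θ₁=0.269, ω₁=1.776, θ₂=-0.289, ω₂=-2.826, θ₃=-0.251, ω₃=-0.353
apply F[8]=+10.000 → step 9: x=0.018, v=0.519, θ₁=0.305, ω₁=1.801, θ₂=-0.348, ω₂=-3.096, θ₃=-0.258, ω₃=-0.349
apply F[9]=+10.000 → step 10: x=0.029, v=0.617, θ₁=0.341, ω₁=1.787, θ₂=-0.412, ω₂=-3.333, θ₃=-0.265, ω₃=-0.346
apply F[10]=+10.000 → step 11: x=0.043, v=0.716, θ₁=0.377, ω₁=1.739, θ₂=-0.481, ω₂=-3.548, θ₃=-0.272, ω₃=-0.348
apply F[11]=+10.000 → step 12: x=0.058, v=0.815, θ₁=0.411, ω₁=1.664, θ₂=-0.554, ω₂=-3.751, θ₃=-0.279, ω₃=-0.356
apply F[12]=+10.000 → step 13: x=0.075, v=0.913, θ₁=0.443, ω₁=1.562, θ₂=-0.631, ω₂=-3.953, θ₃=-0.286, ω₃=-0.372
apply F[13]=+10.000 → step 14: x=0.094, v=1.011, θ₁=0.473, ω₁=1.434, θ₂=-0.712, ω₂=-4.159, θ₃=-0.294, ω₃=-0.397
apply F[14]=+10.000 → step 15: x=0.116, v=1.109, θ₁=0.500, ω₁=1.278, θ₂=-0.797, ω₂=-4.377, θ₃=-0.302, ω₃=-0.433
apply F[15]=+10.000 → step 16: x=0.139, v=1.207, θ₁=0.524, ω₁=1.091, θ₂=-0.887, ω₂=-4.612, θ₃=-0.311, ω₃=-0.484
apply F[16]=+10.000 → step 17: x=0.164, v=1.303, θ₁=0.543, ω₁=0.869, θ₂=-0.982, ω₂=-4.869, θ₃=-0.321, ω₃=-0.552
apply F[17]=+10.000 → step 18: x=0.191, v=1.399, θ₁=0.558, ω₁=0.606, θ₂=-1.082, ω₂=-5.156, θ₃=-0.333, ω₃=-0.643
apply F[18]=+10.000 → step 19: x=0.220, v=1.494, θ₁=0.567, ω₁=0.297, θ₂=-1.189, ω₂=-5.476, θ₃=-0.347, ω₃=-0.761
apply F[19]=+10.000 → step 20: x=0.251, v=1.588, θ₁=0.570, ω₁=-0.066, θ₂=-1.302, ω₂=-5.836, θ₃=-0.364, ω₃=-0.915
apply F[20]=+10.000 → step 21: x=0.283, v=1.680, θ₁=0.564, ω₁=-0.489, θ₂=-1.422, ω₂=-6.241, θ₃=-0.384, ω₃=-1.112
apply F[21]=+10.000 → step 22: x=0.318, v=1.771, θ₁=0.550, ω₁=-0.978, θ₂=-1.552, ω₂=-6.695, θ₃=-0.409, ω₃=-1.364
apply F[22]=+10.000 → step 23: x=0.354, v=1.860, θ₁=0.525, ω₁=-1.537, θ₂=-1.690, ω₂=-7.198, θ₃=-0.439, ω₃=-1.682
apply F[23]=+10.000 → step 24: x=0.392, v=1.948, θ₁=0.488, ω₁=-2.164, θ₂=-1.840, ω₂=-7.746, θ₃=-0.477, ω₃=-2.077
apply F[24]=+10.000 → step 25: x=0.432, v=2.034, θ₁=0.438, ω₁=-2.852, θ₂=-2.000, ω₂=-8.325, θ₃=-0.523, ω₃=-2.562
apply F[25]=+10.000 → step 26: x=0.474, v=2.120, θ₁=0.374, ω₁=-3.581, θ₂=-2.173, ω₂=-8.908, θ₃=-0.580, ω₃=-3.138
|θ₃| = 0.580 > 0.523 first at step 26.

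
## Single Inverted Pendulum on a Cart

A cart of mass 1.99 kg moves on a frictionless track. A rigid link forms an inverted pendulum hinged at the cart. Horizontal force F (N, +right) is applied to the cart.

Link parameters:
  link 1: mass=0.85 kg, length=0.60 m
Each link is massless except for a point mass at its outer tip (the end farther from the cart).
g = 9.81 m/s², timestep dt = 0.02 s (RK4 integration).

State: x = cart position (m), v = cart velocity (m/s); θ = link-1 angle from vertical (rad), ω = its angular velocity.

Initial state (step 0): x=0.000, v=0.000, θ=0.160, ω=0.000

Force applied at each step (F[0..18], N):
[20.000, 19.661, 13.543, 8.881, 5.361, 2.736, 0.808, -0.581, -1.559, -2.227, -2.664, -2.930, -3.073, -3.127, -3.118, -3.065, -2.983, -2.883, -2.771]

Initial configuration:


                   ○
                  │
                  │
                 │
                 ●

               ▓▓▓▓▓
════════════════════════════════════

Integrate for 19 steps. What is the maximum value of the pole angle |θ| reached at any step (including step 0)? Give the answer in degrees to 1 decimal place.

Answer: 9.2°

Derivation:
apply F[0]=+20.000 → step 1: x=0.002, v=0.186, θ=0.157, ω=-0.254
apply F[1]=+19.661 → step 2: x=0.007, v=0.369, θ=0.150, ω=-0.506
apply F[2]=+13.543 → step 3: x=0.016, v=0.492, θ=0.138, ω=-0.662
apply F[3]=+8.881 → step 4: x=0.027, v=0.571, θ=0.124, ω=-0.748
apply F[4]=+5.361 → step 5: x=0.038, v=0.615, θ=0.109, ω=-0.784
apply F[5]=+2.736 → step 6: x=0.051, v=0.634, θ=0.093, ω=-0.783
apply F[6]=+0.808 → step 7: x=0.064, v=0.635, θ=0.078, ω=-0.757
apply F[7]=-0.581 → step 8: x=0.076, v=0.624, θ=0.063, ω=-0.715
apply F[8]=-1.559 → step 9: x=0.089, v=0.604, θ=0.049, ω=-0.663
apply F[9]=-2.227 → step 10: x=0.100, v=0.578, θ=0.037, ω=-0.606
apply F[10]=-2.664 → step 11: x=0.112, v=0.549, θ=0.025, ω=-0.547
apply F[11]=-2.930 → step 12: x=0.122, v=0.518, θ=0.015, ω=-0.489
apply F[12]=-3.073 → step 13: x=0.132, v=0.486, θ=0.006, ω=-0.432
apply F[13]=-3.127 → step 14: x=0.142, v=0.454, θ=-0.003, ω=-0.379
apply F[14]=-3.118 → step 15: x=0.150, v=0.423, θ=-0.010, ω=-0.330
apply F[15]=-3.065 → step 16: x=0.159, v=0.394, θ=-0.016, ω=-0.285
apply F[16]=-2.983 → step 17: x=0.166, v=0.365, θ=-0.021, ω=-0.243
apply F[17]=-2.883 → step 18: x=0.173, v=0.338, θ=-0.026, ω=-0.206
apply F[18]=-2.771 → step 19: x=0.180, v=0.313, θ=-0.029, ω=-0.172
Max |angle| over trajectory = 0.160 rad = 9.2°.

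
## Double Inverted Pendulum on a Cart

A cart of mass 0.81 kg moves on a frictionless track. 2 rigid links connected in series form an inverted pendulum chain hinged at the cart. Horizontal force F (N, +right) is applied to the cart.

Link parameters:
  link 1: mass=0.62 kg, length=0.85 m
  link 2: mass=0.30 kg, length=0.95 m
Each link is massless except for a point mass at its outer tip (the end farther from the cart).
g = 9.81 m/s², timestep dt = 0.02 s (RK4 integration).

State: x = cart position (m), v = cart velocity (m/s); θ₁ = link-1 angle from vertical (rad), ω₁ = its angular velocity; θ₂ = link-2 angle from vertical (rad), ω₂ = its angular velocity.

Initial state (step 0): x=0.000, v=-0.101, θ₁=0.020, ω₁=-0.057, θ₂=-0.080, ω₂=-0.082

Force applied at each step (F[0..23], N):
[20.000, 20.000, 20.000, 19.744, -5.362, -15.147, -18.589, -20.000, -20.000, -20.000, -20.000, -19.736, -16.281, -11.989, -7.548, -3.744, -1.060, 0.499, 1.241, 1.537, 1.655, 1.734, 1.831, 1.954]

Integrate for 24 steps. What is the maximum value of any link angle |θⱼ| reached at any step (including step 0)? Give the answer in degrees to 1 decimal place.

apply F[0]=+20.000 → step 1: x=0.003, v=0.389, θ₁=0.013, ω₁=-0.618, θ₂=-0.082, ω₂=-0.113
apply F[1]=+20.000 → step 2: x=0.016, v=0.881, θ₁=-0.005, ω₁=-1.187, θ₂=-0.084, ω₂=-0.138
apply F[2]=+20.000 → step 3: x=0.038, v=1.378, θ₁=-0.034, ω₁=-1.770, θ₂=-0.087, ω₂=-0.154
apply F[3]=+19.744 → step 4: x=0.071, v=1.871, θ₁=-0.076, ω₁=-2.360, θ₂=-0.091, ω₂=-0.160
apply F[4]=-5.362 → step 5: x=0.107, v=1.752, θ₁=-0.122, ω₁=-2.243, θ₂=-0.094, ω₂=-0.158
apply F[5]=-15.147 → step 6: x=0.138, v=1.406, θ₁=-0.163, ω₁=-1.878, θ₂=-0.097, ω₂=-0.146
apply F[6]=-18.589 → step 7: x=0.162, v=0.992, θ₁=-0.196, ω₁=-1.450, θ₂=-0.099, ω₂=-0.117
apply F[7]=-20.000 → step 8: x=0.178, v=0.558, θ₁=-0.221, ω₁=-1.014, θ₂=-0.101, ω₂=-0.074
apply F[8]=-20.000 → step 9: x=0.185, v=0.135, θ₁=-0.237, ω₁=-0.601, θ₂=-0.102, ω₂=-0.020
apply F[9]=-20.000 → step 10: x=0.183, v=-0.282, θ₁=-0.245, ω₁=-0.203, θ₂=-0.102, ω₂=0.042
apply F[10]=-20.000 → step 11: x=0.174, v=-0.696, θ₁=-0.245, ω₁=0.191, θ₂=-0.101, ω₂=0.106
apply F[11]=-19.736 → step 12: x=0.156, v=-1.107, θ₁=-0.237, ω₁=0.582, θ₂=-0.098, ω₂=0.169
apply F[12]=-16.281 → step 13: x=0.130, v=-1.442, θ₁=-0.222, ω₁=0.894, θ₂=-0.094, ω₂=0.222
apply F[13]=-11.989 → step 14: x=0.099, v=-1.685, θ₁=-0.202, ω₁=1.109, θ₂=-0.089, ω₂=0.264
apply F[14]=-7.548 → step 15: x=0.064, v=-1.829, θ₁=-0.179, ω₁=1.220, θ₂=-0.084, ω₂=0.296
apply F[15]=-3.744 → step 16: x=0.026, v=-1.888, θ₁=-0.155, ω₁=1.242, θ₂=-0.077, ω₂=0.320
apply F[16]=-1.060 → step 17: x=-0.011, v=-1.887, θ₁=-0.130, ω₁=1.202, θ₂=-0.071, ω₂=0.338
apply F[17]=+0.499 → step 18: x=-0.049, v=-1.852, θ₁=-0.107, ω₁=1.129, θ₂=-0.064, ω₂=0.351
apply F[18]=+1.241 → step 19: x=-0.085, v=-1.803, θ₁=-0.085, ω₁=1.046, θ₂=-0.057, ω₂=0.361
apply F[19]=+1.537 → step 20: x=-0.121, v=-1.751, θ₁=-0.065, ω₁=0.965, θ₂=-0.049, ω₂=0.366
apply F[20]=+1.655 → step 21: x=-0.155, v=-1.699, θ₁=-0.046, ω₁=0.890, θ₂=-0.042, ω₂=0.369
apply F[21]=+1.734 → step 22: x=-0.189, v=-1.648, θ₁=-0.029, ω₁=0.822, θ₂=-0.035, ω₂=0.369
apply F[22]=+1.831 → step 23: x=-0.221, v=-1.598, θ₁=-0.014, ω₁=0.760, θ₂=-0.027, ω₂=0.366
apply F[23]=+1.954 → step 24: x=-0.253, v=-1.549, θ₁=0.001, ω₁=0.702, θ₂=-0.020, ω₂=0.361
Max |angle| over trajectory = 0.245 rad = 14.0°.

Answer: 14.0°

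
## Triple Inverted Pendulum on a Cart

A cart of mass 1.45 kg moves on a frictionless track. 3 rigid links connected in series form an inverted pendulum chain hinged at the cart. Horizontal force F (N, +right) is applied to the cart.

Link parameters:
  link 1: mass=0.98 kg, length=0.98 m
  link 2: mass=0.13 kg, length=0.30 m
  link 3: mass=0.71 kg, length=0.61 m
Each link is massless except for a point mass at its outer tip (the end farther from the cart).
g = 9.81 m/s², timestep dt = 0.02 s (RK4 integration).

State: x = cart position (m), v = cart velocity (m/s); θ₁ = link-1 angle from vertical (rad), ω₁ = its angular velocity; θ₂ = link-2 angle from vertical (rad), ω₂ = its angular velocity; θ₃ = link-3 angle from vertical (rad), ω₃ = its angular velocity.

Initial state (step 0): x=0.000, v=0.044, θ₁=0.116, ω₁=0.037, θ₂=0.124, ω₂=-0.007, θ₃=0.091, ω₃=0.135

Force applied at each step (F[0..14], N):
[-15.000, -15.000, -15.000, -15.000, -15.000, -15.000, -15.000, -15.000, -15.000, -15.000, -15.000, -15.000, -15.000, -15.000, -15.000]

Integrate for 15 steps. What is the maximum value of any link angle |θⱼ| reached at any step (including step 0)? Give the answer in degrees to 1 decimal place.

Answer: 40.9°

Derivation:
apply F[0]=-15.000 → step 1: x=-0.001, v=-0.187, θ₁=0.119, ω₁=0.294, θ₂=0.125, ω₂=0.097, θ₃=0.093, ω₃=0.079
apply F[1]=-15.000 → step 2: x=-0.007, v=-0.419, θ₁=0.128, ω₁=0.553, θ₂=0.128, ω₂=0.196, θ₃=0.094, ω₃=0.023
apply F[2]=-15.000 → step 3: x=-0.018, v=-0.652, θ₁=0.141, ω₁=0.815, θ₂=0.133, ω₂=0.292, θ₃=0.094, ω₃=-0.035
apply F[3]=-15.000 → step 4: x=-0.034, v=-0.885, θ₁=0.160, ω₁=1.082, θ₂=0.140, ω₂=0.387, θ₃=0.093, ω₃=-0.098
apply F[4]=-15.000 → step 5: x=-0.054, v=-1.118, θ₁=0.185, ω₁=1.354, θ₂=0.148, ω₂=0.479, θ₃=0.090, ω₃=-0.164
apply F[5]=-15.000 → step 6: x=-0.078, v=-1.350, θ₁=0.215, ω₁=1.630, θ₂=0.159, ω₂=0.566, θ₃=0.086, ω₃=-0.231
apply F[6]=-15.000 → step 7: x=-0.108, v=-1.578, θ₁=0.250, ω₁=1.906, θ₂=0.171, ω₂=0.639, θ₃=0.081, ω₃=-0.292
apply F[7]=-15.000 → step 8: x=-0.141, v=-1.800, θ₁=0.291, ω₁=2.181, θ₂=0.184, ω₂=0.688, θ₃=0.075, ω₃=-0.335
apply F[8]=-15.000 → step 9: x=-0.180, v=-2.012, θ₁=0.337, ω₁=2.450, θ₂=0.198, ω₂=0.700, θ₃=0.068, ω₃=-0.348
apply F[9]=-15.000 → step 10: x=-0.222, v=-2.211, θ₁=0.389, ω₁=2.708, θ₂=0.212, ω₂=0.669, θ₃=0.061, ω₃=-0.320
apply F[10]=-15.000 → step 11: x=-0.268, v=-2.393, θ₁=0.445, ω₁=2.951, θ₂=0.225, ω₂=0.597, θ₃=0.055, ω₃=-0.242
apply F[11]=-15.000 → step 12: x=-0.317, v=-2.556, θ₁=0.507, ω₁=3.176, θ₂=0.235, ω₂=0.495, θ₃=0.052, ω₃=-0.114
apply F[12]=-15.000 → step 13: x=-0.370, v=-2.698, θ₁=0.572, ω₁=3.380, θ₂=0.244, ω₂=0.384, θ₃=0.051, ω₃=0.061
apply F[13]=-15.000 → step 14: x=-0.425, v=-2.818, θ₁=0.642, ω₁=3.563, θ₂=0.251, ω₂=0.291, θ₃=0.054, ω₃=0.273
apply F[14]=-15.000 → step 15: x=-0.483, v=-2.915, θ₁=0.715, ω₁=3.724, θ₂=0.256, ω₂=0.246, θ₃=0.062, ω₃=0.510
Max |angle| over trajectory = 0.715 rad = 40.9°.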